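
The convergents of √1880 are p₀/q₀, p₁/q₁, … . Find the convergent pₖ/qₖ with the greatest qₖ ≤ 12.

477/11

√1880 = [43; 2, 1, 3, 1, 2, 86, …] (period length 6).
Convergents:
  p_0/q_0 = 43/1
  p_1/q_1 = 87/2
  p_2/q_2 = 130/3
  p_3/q_3 = 477/11
  p_4/q_4 = 607/14
q_3 = 11 ≤ 12 < 14 = q_4, so the answer is 477/11.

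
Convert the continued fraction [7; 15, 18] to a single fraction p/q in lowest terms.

Using pₖ = aₖpₖ₋₁ + pₖ₋₂ and qₖ = aₖqₖ₋₁ + qₖ₋₂:
  k=0: a=7, p=7, q=1
  k=1: a=15, p=106, q=15
  k=2: a=18, p=1915, q=271

1915/271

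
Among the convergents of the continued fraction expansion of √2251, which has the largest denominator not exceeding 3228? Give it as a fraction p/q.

√2251 = [47; 2, 4, 47, 4, 2, 94, …] (period length 6).
Convergents:
  p_0/q_0 = 47/1
  p_1/q_1 = 95/2
  p_2/q_2 = 427/9
  p_3/q_3 = 20164/425
  p_4/q_4 = 81083/1709
  p_5/q_5 = 182330/3843
q_4 = 1709 ≤ 3228 < 3843 = q_5, so the answer is 81083/1709.

81083/1709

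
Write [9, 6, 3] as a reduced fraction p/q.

174/19

Fold from the inside: start with 3/1.
  6 + 1/3 = 19/3
  9 + 3/19 = 174/19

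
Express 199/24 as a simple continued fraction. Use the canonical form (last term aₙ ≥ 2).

[8; 3, 2, 3]

199 = 8*24 + 7
24 = 3*7 + 3
7 = 2*3 + 1
3 = 3*1 + 0  (stop)
So 199/24 = [8; 3, 2, 3].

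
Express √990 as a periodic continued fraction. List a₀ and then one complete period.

a₀ = ⌊√990⌋ = 31.
With m₀=0, d₀=1 and mₖ₊₁ = dₖaₖ − mₖ, dₖ₊₁ = (n − mₖ₊₁²)/dₖ, aₖ₊₁ = ⌊(a₀+mₖ₊₁)/dₖ₊₁⌋:
  k=1: m=31, d=29, a=2
  k=2: m=27, d=9, a=6
  k=3: m=27, d=29, a=2
  k=4: m=31, d=1, a=62
d=1 and a=2a₀=62 at k=4, so the next step gives (m, d) = (31, 29) again — its k=1 value — and the period has length 4.

[31; 2, 6, 2, 62]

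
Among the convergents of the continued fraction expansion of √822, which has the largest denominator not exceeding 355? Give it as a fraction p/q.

7397/258

√822 = [28; 1, 2, 28, 2, 1, 56, …] (period length 6).
Convergents:
  p_0/q_0 = 28/1
  p_1/q_1 = 29/1
  p_2/q_2 = 86/3
  p_3/q_3 = 2437/85
  p_4/q_4 = 4960/173
  p_5/q_5 = 7397/258
  p_6/q_6 = 419192/14621
q_5 = 258 ≤ 355 < 14621 = q_6, so the answer is 7397/258.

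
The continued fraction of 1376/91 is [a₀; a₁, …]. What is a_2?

3

1376 = 15·91 + 11   →  a_0 = 15
91 = 8·11 + 3   →  a_1 = 8
11 = 3·3 + 2   →  a_2 = 3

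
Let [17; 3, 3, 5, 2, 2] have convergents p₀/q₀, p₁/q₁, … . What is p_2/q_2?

Using pₖ = aₖpₖ₋₁ + pₖ₋₂, qₖ = aₖqₖ₋₁ + qₖ₋₂ (with p₋₁=1, p₋₂=0, q₋₁=0, q₋₂=1):
  k=0: a=17, p=17, q=1
  k=1: a=3, p=52, q=3
  k=2: a=3, p=173, q=10

173/10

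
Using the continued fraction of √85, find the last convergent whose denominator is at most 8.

√85 = [9; 4, 1, 1, 4, 18, …] (period length 5).
Convergents:
  p_0/q_0 = 9/1
  p_1/q_1 = 37/4
  p_2/q_2 = 46/5
  p_3/q_3 = 83/9
q_2 = 5 ≤ 8 < 9 = q_3, so the answer is 46/5.

46/5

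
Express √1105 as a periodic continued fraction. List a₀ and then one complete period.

[33; 4, 7, 7, 4, 66]

a₀ = ⌊√1105⌋ = 33.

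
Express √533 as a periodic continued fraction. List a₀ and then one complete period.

a₀ = ⌊√533⌋ = 23.
With m₀=0, d₀=1 and mₖ₊₁ = dₖaₖ − mₖ, dₖ₊₁ = (n − mₖ₊₁²)/dₖ, aₖ₊₁ = ⌊(a₀+mₖ₊₁)/dₖ₊₁⌋:
  k=1: m=23, d=4, a=11
  k=2: m=21, d=23, a=1
  k=3: m=2, d=23, a=1
  k=4: m=21, d=4, a=11
  k=5: m=23, d=1, a=46
d=1 and a=2a₀=46 at k=5, so the next step gives (m, d) = (23, 4) again — its k=1 value — and the period has length 5.

[23; 11, 1, 1, 11, 46]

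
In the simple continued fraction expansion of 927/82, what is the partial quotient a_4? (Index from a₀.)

1

927 = 11·82 + 25   →  a_0 = 11
82 = 3·25 + 7   →  a_1 = 3
25 = 3·7 + 4   →  a_2 = 3
7 = 1·4 + 3   →  a_3 = 1
4 = 1·3 + 1   →  a_4 = 1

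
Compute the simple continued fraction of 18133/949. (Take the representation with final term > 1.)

[19; 9, 3, 3, 2, 4]

18133 = 19*949 + 102
949 = 9*102 + 31
102 = 3*31 + 9
31 = 3*9 + 4
9 = 2*4 + 1
4 = 4*1 + 0  (stop)
So 18133/949 = [19; 9, 3, 3, 2, 4].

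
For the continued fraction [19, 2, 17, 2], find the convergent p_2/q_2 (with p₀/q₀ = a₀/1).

682/35

Using pₖ = aₖpₖ₋₁ + pₖ₋₂, qₖ = aₖqₖ₋₁ + qₖ₋₂ (with p₋₁=1, p₋₂=0, q₋₁=0, q₋₂=1):
  k=0: a=19, p=19, q=1
  k=1: a=2, p=39, q=2
  k=2: a=17, p=682, q=35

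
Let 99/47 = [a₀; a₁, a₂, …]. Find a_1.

9

99 = 2·47 + 5   →  a_0 = 2
47 = 9·5 + 2   →  a_1 = 9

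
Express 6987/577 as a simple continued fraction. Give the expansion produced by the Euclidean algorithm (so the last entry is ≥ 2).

[12; 9, 6, 3, 3]

6987 = 12*577 + 63
577 = 9*63 + 10
63 = 6*10 + 3
10 = 3*3 + 1
3 = 3*1 + 0  (stop)
So 6987/577 = [12; 9, 6, 3, 3].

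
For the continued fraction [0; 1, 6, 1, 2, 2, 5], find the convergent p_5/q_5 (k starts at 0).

47/54

Using pₖ = aₖpₖ₋₁ + pₖ₋₂, qₖ = aₖqₖ₋₁ + qₖ₋₂ (with p₋₁=1, p₋₂=0, q₋₁=0, q₋₂=1):
  k=0: a=0, p=0, q=1
  k=1: a=1, p=1, q=1
  k=2: a=6, p=6, q=7
  k=3: a=1, p=7, q=8
  k=4: a=2, p=20, q=23
  k=5: a=2, p=47, q=54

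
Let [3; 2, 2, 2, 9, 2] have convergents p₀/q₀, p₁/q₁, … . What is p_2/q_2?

17/5

Using pₖ = aₖpₖ₋₁ + pₖ₋₂, qₖ = aₖqₖ₋₁ + qₖ₋₂ (with p₋₁=1, p₋₂=0, q₋₁=0, q₋₂=1):
  k=0: a=3, p=3, q=1
  k=1: a=2, p=7, q=2
  k=2: a=2, p=17, q=5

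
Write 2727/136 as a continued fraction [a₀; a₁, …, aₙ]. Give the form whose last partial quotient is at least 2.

[20; 19, 2, 3]

2727 = 20·136 + 7
136 = 19·7 + 3
7 = 2·3 + 1
3 = 3·1 + 0  (stop)
So 2727/136 = [20; 19, 2, 3].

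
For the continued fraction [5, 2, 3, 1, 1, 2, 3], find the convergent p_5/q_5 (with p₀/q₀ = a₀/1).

Using pₖ = aₖpₖ₋₁ + pₖ₋₂, qₖ = aₖqₖ₋₁ + qₖ₋₂ (with p₋₁=1, p₋₂=0, q₋₁=0, q₋₂=1):
  k=0: a=5, p=5, q=1
  k=1: a=2, p=11, q=2
  k=2: a=3, p=38, q=7
  k=3: a=1, p=49, q=9
  k=4: a=1, p=87, q=16
  k=5: a=2, p=223, q=41

223/41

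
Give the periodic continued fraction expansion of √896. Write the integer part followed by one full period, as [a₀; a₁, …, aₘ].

[29; 1, 13, 1, 58]

a₀ = ⌊√896⌋ = 29.
With m₀=0, d₀=1 and mₖ₊₁ = dₖaₖ − mₖ, dₖ₊₁ = (n − mₖ₊₁²)/dₖ, aₖ₊₁ = ⌊(a₀+mₖ₊₁)/dₖ₊₁⌋:
  k=1: m=29, d=55, a=1
  k=2: m=26, d=4, a=13
  k=3: m=26, d=55, a=1
  k=4: m=29, d=1, a=58
d=1 and a=2a₀=58 at k=4, so the next step gives (m, d) = (29, 55) again — its k=1 value — and the period has length 4.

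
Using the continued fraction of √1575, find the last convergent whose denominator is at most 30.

635/16

√1575 = [39; 1, 2, 5, 2, 1, 78, …] (period length 6).
Convergents:
  p_0/q_0 = 39/1
  p_1/q_1 = 40/1
  p_2/q_2 = 119/3
  p_3/q_3 = 635/16
  p_4/q_4 = 1389/35
q_3 = 16 ≤ 30 < 35 = q_4, so the answer is 635/16.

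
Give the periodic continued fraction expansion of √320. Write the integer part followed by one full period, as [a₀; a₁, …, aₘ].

[17; 1, 7, 1, 34]

a₀ = ⌊√320⌋ = 17.
With m₀=0, d₀=1 and mₖ₊₁ = dₖaₖ − mₖ, dₖ₊₁ = (n − mₖ₊₁²)/dₖ, aₖ₊₁ = ⌊(a₀+mₖ₊₁)/dₖ₊₁⌋:
  k=1: m=17, d=31, a=1
  k=2: m=14, d=4, a=7
  k=3: m=14, d=31, a=1
  k=4: m=17, d=1, a=34
d=1 and a=2a₀=34 at k=4, so the next step gives (m, d) = (17, 31) again — its k=1 value — and the period has length 4.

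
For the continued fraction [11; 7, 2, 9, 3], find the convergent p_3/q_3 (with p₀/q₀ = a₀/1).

Using pₖ = aₖpₖ₋₁ + pₖ₋₂, qₖ = aₖqₖ₋₁ + qₖ₋₂ (with p₋₁=1, p₋₂=0, q₋₁=0, q₋₂=1):
  k=0: a=11, p=11, q=1
  k=1: a=7, p=78, q=7
  k=2: a=2, p=167, q=15
  k=3: a=9, p=1581, q=142

1581/142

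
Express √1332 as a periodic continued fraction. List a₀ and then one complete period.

a₀ = ⌊√1332⌋ = 36.

[36; 2, 72]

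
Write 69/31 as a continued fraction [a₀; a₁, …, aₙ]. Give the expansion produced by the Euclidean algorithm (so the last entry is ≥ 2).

69 = 2·31 + 7
31 = 4·7 + 3
7 = 2·3 + 1
3 = 3·1 + 0  (stop)
So 69/31 = [2; 4, 2, 3].

[2; 4, 2, 3]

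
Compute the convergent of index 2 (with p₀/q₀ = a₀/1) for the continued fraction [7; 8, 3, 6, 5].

178/25

Using pₖ = aₖpₖ₋₁ + pₖ₋₂, qₖ = aₖqₖ₋₁ + qₖ₋₂ (with p₋₁=1, p₋₂=0, q₋₁=0, q₋₂=1):
  k=0: a=7, p=7, q=1
  k=1: a=8, p=57, q=8
  k=2: a=3, p=178, q=25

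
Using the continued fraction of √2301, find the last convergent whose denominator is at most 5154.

√2301 = [47; 1, 30, 1, 94, …] (period length 4).
Convergents:
  p_0/q_0 = 47/1
  p_1/q_1 = 48/1
  p_2/q_2 = 1487/31
  p_3/q_3 = 1535/32
  p_4/q_4 = 145777/3039
  p_5/q_5 = 147312/3071
  p_6/q_6 = 4565137/95169
q_5 = 3071 ≤ 5154 < 95169 = q_6, so the answer is 147312/3071.

147312/3071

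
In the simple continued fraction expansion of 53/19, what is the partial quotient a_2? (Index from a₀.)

53 = 2·19 + 15   →  a_0 = 2
19 = 1·15 + 4   →  a_1 = 1
15 = 3·4 + 3   →  a_2 = 3

3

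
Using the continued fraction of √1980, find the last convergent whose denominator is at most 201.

√1980 = [44; 2, 88, …] (period length 2).
Convergents:
  p_0/q_0 = 44/1
  p_1/q_1 = 89/2
  p_2/q_2 = 7876/177
  p_3/q_3 = 15841/356
q_2 = 177 ≤ 201 < 356 = q_3, so the answer is 7876/177.

7876/177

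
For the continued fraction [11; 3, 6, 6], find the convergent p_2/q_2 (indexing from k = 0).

215/19

Using pₖ = aₖpₖ₋₁ + pₖ₋₂, qₖ = aₖqₖ₋₁ + qₖ₋₂ (with p₋₁=1, p₋₂=0, q₋₁=0, q₋₂=1):
  k=0: a=11, p=11, q=1
  k=1: a=3, p=34, q=3
  k=2: a=6, p=215, q=19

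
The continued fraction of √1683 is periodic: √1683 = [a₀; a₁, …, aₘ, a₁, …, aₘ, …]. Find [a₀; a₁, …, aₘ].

[41; 41, 82]

a₀ = ⌊√1683⌋ = 41.
With m₀=0, d₀=1 and mₖ₊₁ = dₖaₖ − mₖ, dₖ₊₁ = (n − mₖ₊₁²)/dₖ, aₖ₊₁ = ⌊(a₀+mₖ₊₁)/dₖ₊₁⌋:
  k=1: m=41, d=2, a=41
  k=2: m=41, d=1, a=82
d=1 and a=2a₀=82 at k=2, so the next step gives (m, d) = (41, 2) again — its k=1 value — and the period has length 2.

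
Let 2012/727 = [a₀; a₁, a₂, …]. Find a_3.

2012 = 2·727 + 558   →  a_0 = 2
727 = 1·558 + 169   →  a_1 = 1
558 = 3·169 + 51   →  a_2 = 3
169 = 3·51 + 16   →  a_3 = 3

3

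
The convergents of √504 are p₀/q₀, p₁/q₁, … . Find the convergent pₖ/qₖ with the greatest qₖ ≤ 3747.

40365/1798

√504 = [22; 2, 4, 2, 44, …] (period length 4).
Convergents:
  p_0/q_0 = 22/1
  p_1/q_1 = 45/2
  p_2/q_2 = 202/9
  p_3/q_3 = 449/20
  p_4/q_4 = 19958/889
  p_5/q_5 = 40365/1798
  p_6/q_6 = 181418/8081
q_5 = 1798 ≤ 3747 < 8081 = q_6, so the answer is 40365/1798.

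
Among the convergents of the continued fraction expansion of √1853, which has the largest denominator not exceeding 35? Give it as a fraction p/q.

√1853 = [43; 21, 1, 1, 21, 86, …] (period length 5).
Convergents:
  p_0/q_0 = 43/1
  p_1/q_1 = 904/21
  p_2/q_2 = 947/22
  p_3/q_3 = 1851/43
q_2 = 22 ≤ 35 < 43 = q_3, so the answer is 947/22.

947/22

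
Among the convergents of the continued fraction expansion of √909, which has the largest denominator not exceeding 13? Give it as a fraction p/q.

211/7

√909 = [30; 6, 1, 2, 6, 2, 1, 6, 60, …] (period length 8).
Convergents:
  p_0/q_0 = 30/1
  p_1/q_1 = 181/6
  p_2/q_2 = 211/7
  p_3/q_3 = 603/20
q_2 = 7 ≤ 13 < 20 = q_3, so the answer is 211/7.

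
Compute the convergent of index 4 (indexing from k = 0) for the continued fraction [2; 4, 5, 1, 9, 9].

Using pₖ = aₖpₖ₋₁ + pₖ₋₂, qₖ = aₖqₖ₋₁ + qₖ₋₂ (with p₋₁=1, p₋₂=0, q₋₁=0, q₋₂=1):
  k=0: a=2, p=2, q=1
  k=1: a=4, p=9, q=4
  k=2: a=5, p=47, q=21
  k=3: a=1, p=56, q=25
  k=4: a=9, p=551, q=246

551/246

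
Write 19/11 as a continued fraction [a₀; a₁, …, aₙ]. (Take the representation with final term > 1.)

[1; 1, 2, 1, 2]

19 = 1×11 + 8
11 = 1×8 + 3
8 = 2×3 + 2
3 = 1×2 + 1
2 = 2×1 + 0  (stop)
So 19/11 = [1; 1, 2, 1, 2].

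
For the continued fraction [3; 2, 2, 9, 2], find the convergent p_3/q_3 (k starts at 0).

160/47

Using pₖ = aₖpₖ₋₁ + pₖ₋₂, qₖ = aₖqₖ₋₁ + qₖ₋₂ (with p₋₁=1, p₋₂=0, q₋₁=0, q₋₂=1):
  k=0: a=3, p=3, q=1
  k=1: a=2, p=7, q=2
  k=2: a=2, p=17, q=5
  k=3: a=9, p=160, q=47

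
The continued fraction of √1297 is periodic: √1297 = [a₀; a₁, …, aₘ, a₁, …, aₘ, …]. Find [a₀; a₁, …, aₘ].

a₀ = ⌊√1297⌋ = 36.
With m₀=0, d₀=1 and mₖ₊₁ = dₖaₖ − mₖ, dₖ₊₁ = (n − mₖ₊₁²)/dₖ, aₖ₊₁ = ⌊(a₀+mₖ₊₁)/dₖ₊₁⌋:
  k=1: m=36, d=1, a=72
d=1 and a=2a₀=72 at k=1, so the next step gives (m, d) = (36, 1) again — its k=1 value — and the period has length 1.

[36; 72]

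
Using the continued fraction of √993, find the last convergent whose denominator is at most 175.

√993 = [31; 1, 1, 20, 1, 1, 62, …] (period length 6).
Convergents:
  p_0/q_0 = 31/1
  p_1/q_1 = 32/1
  p_2/q_2 = 63/2
  p_3/q_3 = 1292/41
  p_4/q_4 = 1355/43
  p_5/q_5 = 2647/84
  p_6/q_6 = 165469/5251
q_5 = 84 ≤ 175 < 5251 = q_6, so the answer is 2647/84.

2647/84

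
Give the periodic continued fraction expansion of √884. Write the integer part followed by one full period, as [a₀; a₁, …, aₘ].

a₀ = ⌊√884⌋ = 29.
With m₀=0, d₀=1 and mₖ₊₁ = dₖaₖ − mₖ, dₖ₊₁ = (n − mₖ₊₁²)/dₖ, aₖ₊₁ = ⌊(a₀+mₖ₊₁)/dₖ₊₁⌋:
  k=1: m=29, d=43, a=1
  k=2: m=14, d=16, a=2
  k=3: m=18, d=35, a=1
  k=4: m=17, d=17, a=2
  k=5: m=17, d=35, a=1
  k=6: m=18, d=16, a=2
  k=7: m=14, d=43, a=1
  k=8: m=29, d=1, a=58
d=1 and a=2a₀=58 at k=8, so the next step gives (m, d) = (29, 43) again — its k=1 value — and the period has length 8.

[29; 1, 2, 1, 2, 1, 2, 1, 58]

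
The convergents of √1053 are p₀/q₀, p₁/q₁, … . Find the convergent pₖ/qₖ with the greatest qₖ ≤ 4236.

84305/2598

√1053 = [32; 2, 4, 2, 64, …] (period length 4).
Convergents:
  p_0/q_0 = 32/1
  p_1/q_1 = 65/2
  p_2/q_2 = 292/9
  p_3/q_3 = 649/20
  p_4/q_4 = 41828/1289
  p_5/q_5 = 84305/2598
  p_6/q_6 = 379048/11681
q_5 = 2598 ≤ 4236 < 11681 = q_6, so the answer is 84305/2598.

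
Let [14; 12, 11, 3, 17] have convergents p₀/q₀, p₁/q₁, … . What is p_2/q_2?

Using pₖ = aₖpₖ₋₁ + pₖ₋₂, qₖ = aₖqₖ₋₁ + qₖ₋₂ (with p₋₁=1, p₋₂=0, q₋₁=0, q₋₂=1):
  k=0: a=14, p=14, q=1
  k=1: a=12, p=169, q=12
  k=2: a=11, p=1873, q=133

1873/133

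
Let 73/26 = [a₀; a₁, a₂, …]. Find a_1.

1

73 = 2·26 + 21   →  a_0 = 2
26 = 1·21 + 5   →  a_1 = 1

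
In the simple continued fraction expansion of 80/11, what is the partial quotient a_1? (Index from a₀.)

3

80 = 7·11 + 3   →  a_0 = 7
11 = 3·3 + 2   →  a_1 = 3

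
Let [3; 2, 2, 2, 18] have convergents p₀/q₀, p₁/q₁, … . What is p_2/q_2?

17/5

Using pₖ = aₖpₖ₋₁ + pₖ₋₂, qₖ = aₖqₖ₋₁ + qₖ₋₂ (with p₋₁=1, p₋₂=0, q₋₁=0, q₋₂=1):
  k=0: a=3, p=3, q=1
  k=1: a=2, p=7, q=2
  k=2: a=2, p=17, q=5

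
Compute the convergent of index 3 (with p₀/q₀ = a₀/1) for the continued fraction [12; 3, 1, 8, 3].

429/35

Using pₖ = aₖpₖ₋₁ + pₖ₋₂, qₖ = aₖqₖ₋₁ + qₖ₋₂ (with p₋₁=1, p₋₂=0, q₋₁=0, q₋₂=1):
  k=0: a=12, p=12, q=1
  k=1: a=3, p=37, q=3
  k=2: a=1, p=49, q=4
  k=3: a=8, p=429, q=35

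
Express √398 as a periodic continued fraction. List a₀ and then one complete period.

[19; 1, 18, 1, 38]

a₀ = ⌊√398⌋ = 19.
With m₀=0, d₀=1 and mₖ₊₁ = dₖaₖ − mₖ, dₖ₊₁ = (n − mₖ₊₁²)/dₖ, aₖ₊₁ = ⌊(a₀+mₖ₊₁)/dₖ₊₁⌋:
  k=1: m=19, d=37, a=1
  k=2: m=18, d=2, a=18
  k=3: m=18, d=37, a=1
  k=4: m=19, d=1, a=38
d=1 and a=2a₀=38 at k=4, so the next step gives (m, d) = (19, 37) again — its k=1 value — and the period has length 4.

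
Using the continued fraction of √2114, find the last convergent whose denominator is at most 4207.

192419/4185

√2114 = [45; 1, 44, 1, 90, …] (period length 4).
Convergents:
  p_0/q_0 = 45/1
  p_1/q_1 = 46/1
  p_2/q_2 = 2069/45
  p_3/q_3 = 2115/46
  p_4/q_4 = 192419/4185
  p_5/q_5 = 194534/4231
q_4 = 4185 ≤ 4207 < 4231 = q_5, so the answer is 192419/4185.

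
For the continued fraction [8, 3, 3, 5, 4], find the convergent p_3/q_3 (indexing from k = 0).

Using pₖ = aₖpₖ₋₁ + pₖ₋₂, qₖ = aₖqₖ₋₁ + qₖ₋₂ (with p₋₁=1, p₋₂=0, q₋₁=0, q₋₂=1):
  k=0: a=8, p=8, q=1
  k=1: a=3, p=25, q=3
  k=2: a=3, p=83, q=10
  k=3: a=5, p=440, q=53

440/53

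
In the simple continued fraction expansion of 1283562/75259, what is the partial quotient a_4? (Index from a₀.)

9

1283562 = 17·75259 + 4159   →  a_0 = 17
75259 = 18·4159 + 397   →  a_1 = 18
4159 = 10·397 + 189   →  a_2 = 10
397 = 2·189 + 19   →  a_3 = 2
189 = 9·19 + 18   →  a_4 = 9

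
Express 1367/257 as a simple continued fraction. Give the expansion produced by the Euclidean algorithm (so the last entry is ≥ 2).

1367 = 5·257 + 82
257 = 3·82 + 11
82 = 7·11 + 5
11 = 2·5 + 1
5 = 5·1 + 0  (stop)
So 1367/257 = [5; 3, 7, 2, 5].

[5; 3, 7, 2, 5]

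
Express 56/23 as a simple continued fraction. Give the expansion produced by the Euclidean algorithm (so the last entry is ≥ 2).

[2; 2, 3, 3]

56 = 2×23 + 10
23 = 2×10 + 3
10 = 3×3 + 1
3 = 3×1 + 0  (stop)
So 56/23 = [2; 2, 3, 3].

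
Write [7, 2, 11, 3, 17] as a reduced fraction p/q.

Fold from the inside: start with 17/1.
  3 + 1/17 = 52/17
  11 + 17/52 = 589/52
  2 + 52/589 = 1230/589
  7 + 589/1230 = 9199/1230

9199/1230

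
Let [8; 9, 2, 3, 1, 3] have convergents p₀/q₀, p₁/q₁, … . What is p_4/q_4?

689/85

Using pₖ = aₖpₖ₋₁ + pₖ₋₂, qₖ = aₖqₖ₋₁ + qₖ₋₂ (with p₋₁=1, p₋₂=0, q₋₁=0, q₋₂=1):
  k=0: a=8, p=8, q=1
  k=1: a=9, p=73, q=9
  k=2: a=2, p=154, q=19
  k=3: a=3, p=535, q=66
  k=4: a=1, p=689, q=85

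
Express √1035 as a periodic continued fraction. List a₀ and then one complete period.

a₀ = ⌊√1035⌋ = 32.
With m₀=0, d₀=1 and mₖ₊₁ = dₖaₖ − mₖ, dₖ₊₁ = (n − mₖ₊₁²)/dₖ, aₖ₊₁ = ⌊(a₀+mₖ₊₁)/dₖ₊₁⌋:
  k=1: m=32, d=11, a=5
  k=2: m=23, d=46, a=1
  k=3: m=23, d=11, a=5
  k=4: m=32, d=1, a=64
d=1 and a=2a₀=64 at k=4, so the next step gives (m, d) = (32, 11) again — its k=1 value — and the period has length 4.

[32; 5, 1, 5, 64]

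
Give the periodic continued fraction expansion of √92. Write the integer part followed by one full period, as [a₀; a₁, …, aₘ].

[9; 1, 1, 2, 4, 2, 1, 1, 18]

a₀ = ⌊√92⌋ = 9.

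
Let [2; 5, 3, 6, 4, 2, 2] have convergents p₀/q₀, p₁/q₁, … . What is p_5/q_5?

Using pₖ = aₖpₖ₋₁ + pₖ₋₂, qₖ = aₖqₖ₋₁ + qₖ₋₂ (with p₋₁=1, p₋₂=0, q₋₁=0, q₋₂=1):
  k=0: a=2, p=2, q=1
  k=1: a=5, p=11, q=5
  k=2: a=3, p=35, q=16
  k=3: a=6, p=221, q=101
  k=4: a=4, p=919, q=420
  k=5: a=2, p=2059, q=941

2059/941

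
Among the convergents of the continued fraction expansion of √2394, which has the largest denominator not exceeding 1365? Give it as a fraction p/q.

66396/1357

√2394 = [48; 1, 12, 1, 96, …] (period length 4).
Convergents:
  p_0/q_0 = 48/1
  p_1/q_1 = 49/1
  p_2/q_2 = 636/13
  p_3/q_3 = 685/14
  p_4/q_4 = 66396/1357
  p_5/q_5 = 67081/1371
q_4 = 1357 ≤ 1365 < 1371 = q_5, so the answer is 66396/1357.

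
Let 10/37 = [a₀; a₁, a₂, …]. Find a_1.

3

10 = 0·37 + 10   →  a_0 = 0
37 = 3·10 + 7   →  a_1 = 3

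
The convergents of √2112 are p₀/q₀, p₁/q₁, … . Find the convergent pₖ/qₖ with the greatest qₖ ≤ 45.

1057/23

√2112 = [45; 1, 21, 1, 90, …] (period length 4).
Convergents:
  p_0/q_0 = 45/1
  p_1/q_1 = 46/1
  p_2/q_2 = 1011/22
  p_3/q_3 = 1057/23
  p_4/q_4 = 96141/2092
q_3 = 23 ≤ 45 < 2092 = q_4, so the answer is 1057/23.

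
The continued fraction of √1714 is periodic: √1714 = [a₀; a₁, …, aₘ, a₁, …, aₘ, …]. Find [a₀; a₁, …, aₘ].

[41; 2, 2, 82]

a₀ = ⌊√1714⌋ = 41.
With m₀=0, d₀=1 and mₖ₊₁ = dₖaₖ − mₖ, dₖ₊₁ = (n − mₖ₊₁²)/dₖ, aₖ₊₁ = ⌊(a₀+mₖ₊₁)/dₖ₊₁⌋:
  k=1: m=41, d=33, a=2
  k=2: m=25, d=33, a=2
  k=3: m=41, d=1, a=82
d=1 and a=2a₀=82 at k=3, so the next step gives (m, d) = (41, 33) again — its k=1 value — and the period has length 3.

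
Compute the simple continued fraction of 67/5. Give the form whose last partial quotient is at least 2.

67 = 13×5 + 2
5 = 2×2 + 1
2 = 2×1 + 0  (stop)
So 67/5 = [13; 2, 2].

[13; 2, 2]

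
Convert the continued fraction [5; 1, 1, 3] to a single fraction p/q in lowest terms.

Using pₖ = aₖpₖ₋₁ + pₖ₋₂ and qₖ = aₖqₖ₋₁ + qₖ₋₂:
  k=0: a=5, p=5, q=1
  k=1: a=1, p=6, q=1
  k=2: a=1, p=11, q=2
  k=3: a=3, p=39, q=7

39/7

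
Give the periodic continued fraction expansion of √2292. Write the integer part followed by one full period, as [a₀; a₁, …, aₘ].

a₀ = ⌊√2292⌋ = 47.
With m₀=0, d₀=1 and mₖ₊₁ = dₖaₖ − mₖ, dₖ₊₁ = (n − mₖ₊₁²)/dₖ, aₖ₊₁ = ⌊(a₀+mₖ₊₁)/dₖ₊₁⌋:
  k=1: m=47, d=83, a=1
  k=2: m=36, d=12, a=6
  k=3: m=36, d=83, a=1
  k=4: m=47, d=1, a=94
d=1 and a=2a₀=94 at k=4, so the next step gives (m, d) = (47, 83) again — its k=1 value — and the period has length 4.

[47; 1, 6, 1, 94]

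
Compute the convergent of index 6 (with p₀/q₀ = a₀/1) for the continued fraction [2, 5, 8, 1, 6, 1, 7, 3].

6275/2858

Using pₖ = aₖpₖ₋₁ + pₖ₋₂, qₖ = aₖqₖ₋₁ + qₖ₋₂ (with p₋₁=1, p₋₂=0, q₋₁=0, q₋₂=1):
  k=0: a=2, p=2, q=1
  k=1: a=5, p=11, q=5
  k=2: a=8, p=90, q=41
  k=3: a=1, p=101, q=46
  k=4: a=6, p=696, q=317
  k=5: a=1, p=797, q=363
  k=6: a=7, p=6275, q=2858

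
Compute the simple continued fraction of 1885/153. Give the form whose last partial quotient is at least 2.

1885 = 12·153 + 49
153 = 3·49 + 6
49 = 8·6 + 1
6 = 6·1 + 0  (stop)
So 1885/153 = [12; 3, 8, 6].

[12; 3, 8, 6]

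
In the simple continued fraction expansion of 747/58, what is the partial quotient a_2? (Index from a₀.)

747 = 12·58 + 51   →  a_0 = 12
58 = 1·51 + 7   →  a_1 = 1
51 = 7·7 + 2   →  a_2 = 7

7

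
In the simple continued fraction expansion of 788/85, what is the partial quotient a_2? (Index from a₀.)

788 = 9·85 + 23   →  a_0 = 9
85 = 3·23 + 16   →  a_1 = 3
23 = 1·16 + 7   →  a_2 = 1

1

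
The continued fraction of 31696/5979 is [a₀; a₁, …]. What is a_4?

31696 = 5·5979 + 1801   →  a_0 = 5
5979 = 3·1801 + 576   →  a_1 = 3
1801 = 3·576 + 73   →  a_2 = 3
576 = 7·73 + 65   →  a_3 = 7
73 = 1·65 + 8   →  a_4 = 1

1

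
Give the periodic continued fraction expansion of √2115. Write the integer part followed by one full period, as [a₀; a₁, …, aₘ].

[45; 1, 90]

a₀ = ⌊√2115⌋ = 45.
With m₀=0, d₀=1 and mₖ₊₁ = dₖaₖ − mₖ, dₖ₊₁ = (n − mₖ₊₁²)/dₖ, aₖ₊₁ = ⌊(a₀+mₖ₊₁)/dₖ₊₁⌋:
  k=1: m=45, d=90, a=1
  k=2: m=45, d=1, a=90
d=1 and a=2a₀=90 at k=2, so the next step gives (m, d) = (45, 90) again — its k=1 value — and the period has length 2.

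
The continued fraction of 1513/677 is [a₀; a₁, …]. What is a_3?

1

1513 = 2·677 + 159   →  a_0 = 2
677 = 4·159 + 41   →  a_1 = 4
159 = 3·41 + 36   →  a_2 = 3
41 = 1·36 + 5   →  a_3 = 1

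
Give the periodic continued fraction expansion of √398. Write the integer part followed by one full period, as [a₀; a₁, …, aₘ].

[19; 1, 18, 1, 38]

a₀ = ⌊√398⌋ = 19.
With m₀=0, d₀=1 and mₖ₊₁ = dₖaₖ − mₖ, dₖ₊₁ = (n − mₖ₊₁²)/dₖ, aₖ₊₁ = ⌊(a₀+mₖ₊₁)/dₖ₊₁⌋:
  k=1: m=19, d=37, a=1
  k=2: m=18, d=2, a=18
  k=3: m=18, d=37, a=1
  k=4: m=19, d=1, a=38
d=1 and a=2a₀=38 at k=4, so the next step gives (m, d) = (19, 37) again — its k=1 value — and the period has length 4.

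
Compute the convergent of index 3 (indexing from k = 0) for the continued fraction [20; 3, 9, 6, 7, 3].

Using pₖ = aₖpₖ₋₁ + pₖ₋₂, qₖ = aₖqₖ₋₁ + qₖ₋₂ (with p₋₁=1, p₋₂=0, q₋₁=0, q₋₂=1):
  k=0: a=20, p=20, q=1
  k=1: a=3, p=61, q=3
  k=2: a=9, p=569, q=28
  k=3: a=6, p=3475, q=171

3475/171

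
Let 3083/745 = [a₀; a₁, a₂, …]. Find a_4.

2

3083 = 4·745 + 103   →  a_0 = 4
745 = 7·103 + 24   →  a_1 = 7
103 = 4·24 + 7   →  a_2 = 4
24 = 3·7 + 3   →  a_3 = 3
7 = 2·3 + 1   →  a_4 = 2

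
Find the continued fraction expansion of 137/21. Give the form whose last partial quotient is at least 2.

137 = 6·21 + 11
21 = 1·11 + 10
11 = 1·10 + 1
10 = 10·1 + 0  (stop)
So 137/21 = [6; 1, 1, 10].

[6; 1, 1, 10]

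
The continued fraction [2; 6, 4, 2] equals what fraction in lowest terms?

121/56

Using pₖ = aₖpₖ₋₁ + pₖ₋₂ and qₖ = aₖqₖ₋₁ + qₖ₋₂:
  k=0: a=2, p=2, q=1
  k=1: a=6, p=13, q=6
  k=2: a=4, p=54, q=25
  k=3: a=2, p=121, q=56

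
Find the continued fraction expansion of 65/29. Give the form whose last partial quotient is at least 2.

[2; 4, 7]

65 = 2·29 + 7
29 = 4·7 + 1
7 = 7·1 + 0  (stop)
So 65/29 = [2; 4, 7].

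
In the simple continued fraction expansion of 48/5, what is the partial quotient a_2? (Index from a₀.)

1

48 = 9·5 + 3   →  a_0 = 9
5 = 1·3 + 2   →  a_1 = 1
3 = 1·2 + 1   →  a_2 = 1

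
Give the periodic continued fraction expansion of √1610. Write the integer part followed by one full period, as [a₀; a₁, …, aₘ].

[40; 8, 80]

a₀ = ⌊√1610⌋ = 40.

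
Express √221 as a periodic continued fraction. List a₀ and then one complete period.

a₀ = ⌊√221⌋ = 14.

[14; 1, 6, 2, 6, 1, 28]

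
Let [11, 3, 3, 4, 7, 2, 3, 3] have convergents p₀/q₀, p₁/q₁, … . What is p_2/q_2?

Using pₖ = aₖpₖ₋₁ + pₖ₋₂, qₖ = aₖqₖ₋₁ + qₖ₋₂ (with p₋₁=1, p₋₂=0, q₋₁=0, q₋₂=1):
  k=0: a=11, p=11, q=1
  k=1: a=3, p=34, q=3
  k=2: a=3, p=113, q=10

113/10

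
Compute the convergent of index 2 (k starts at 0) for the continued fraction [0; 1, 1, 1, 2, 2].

1/2

Using pₖ = aₖpₖ₋₁ + pₖ₋₂, qₖ = aₖqₖ₋₁ + qₖ₋₂ (with p₋₁=1, p₋₂=0, q₋₁=0, q₋₂=1):
  k=0: a=0, p=0, q=1
  k=1: a=1, p=1, q=1
  k=2: a=1, p=1, q=2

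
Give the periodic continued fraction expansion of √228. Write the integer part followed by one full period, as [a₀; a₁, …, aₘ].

[15; 10, 30]

a₀ = ⌊√228⌋ = 15.
With m₀=0, d₀=1 and mₖ₊₁ = dₖaₖ − mₖ, dₖ₊₁ = (n − mₖ₊₁²)/dₖ, aₖ₊₁ = ⌊(a₀+mₖ₊₁)/dₖ₊₁⌋:
  k=1: m=15, d=3, a=10
  k=2: m=15, d=1, a=30
d=1 and a=2a₀=30 at k=2, so the next step gives (m, d) = (15, 3) again — its k=1 value — and the period has length 2.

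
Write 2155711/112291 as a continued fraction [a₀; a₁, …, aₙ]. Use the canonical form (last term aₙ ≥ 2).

[19; 5, 16, 16, 17, 5]

2155711 = 19*112291 + 22182
112291 = 5*22182 + 1381
22182 = 16*1381 + 86
1381 = 16*86 + 5
86 = 17*5 + 1
5 = 5*1 + 0  (stop)
So 2155711/112291 = [19; 5, 16, 16, 17, 5].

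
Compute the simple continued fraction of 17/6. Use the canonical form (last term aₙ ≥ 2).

17 = 2*6 + 5
6 = 1*5 + 1
5 = 5*1 + 0  (stop)
So 17/6 = [2; 1, 5].

[2; 1, 5]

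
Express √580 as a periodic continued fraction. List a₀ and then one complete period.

a₀ = ⌊√580⌋ = 24.

[24; 12, 48]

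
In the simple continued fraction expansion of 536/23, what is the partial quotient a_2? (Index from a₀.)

536 = 23·23 + 7   →  a_0 = 23
23 = 3·7 + 2   →  a_1 = 3
7 = 3·2 + 1   →  a_2 = 3

3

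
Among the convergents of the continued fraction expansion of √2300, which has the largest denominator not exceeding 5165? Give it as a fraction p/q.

√2300 = [47; 1, 22, 1, 94, …] (period length 4).
Convergents:
  p_0/q_0 = 47/1
  p_1/q_1 = 48/1
  p_2/q_2 = 1103/23
  p_3/q_3 = 1151/24
  p_4/q_4 = 109297/2279
  p_5/q_5 = 110448/2303
  p_6/q_6 = 2539153/52945
q_5 = 2303 ≤ 5165 < 52945 = q_6, so the answer is 110448/2303.

110448/2303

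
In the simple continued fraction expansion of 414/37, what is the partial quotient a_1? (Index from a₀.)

5

414 = 11·37 + 7   →  a_0 = 11
37 = 5·7 + 2   →  a_1 = 5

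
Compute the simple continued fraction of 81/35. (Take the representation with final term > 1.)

[2; 3, 5, 2]

81 = 2×35 + 11
35 = 3×11 + 2
11 = 5×2 + 1
2 = 2×1 + 0  (stop)
So 81/35 = [2; 3, 5, 2].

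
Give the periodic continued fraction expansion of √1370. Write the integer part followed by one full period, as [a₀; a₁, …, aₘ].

a₀ = ⌊√1370⌋ = 37.

[37; 74]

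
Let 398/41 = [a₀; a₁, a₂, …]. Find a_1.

398 = 9·41 + 29   →  a_0 = 9
41 = 1·29 + 12   →  a_1 = 1

1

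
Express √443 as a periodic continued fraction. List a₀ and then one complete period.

a₀ = ⌊√443⌋ = 21.
With m₀=0, d₀=1 and mₖ₊₁ = dₖaₖ − mₖ, dₖ₊₁ = (n − mₖ₊₁²)/dₖ, aₖ₊₁ = ⌊(a₀+mₖ₊₁)/dₖ₊₁⌋:
  k=1: m=21, d=2, a=21
  k=2: m=21, d=1, a=42
d=1 and a=2a₀=42 at k=2, so the next step gives (m, d) = (21, 2) again — its k=1 value — and the period has length 2.

[21; 21, 42]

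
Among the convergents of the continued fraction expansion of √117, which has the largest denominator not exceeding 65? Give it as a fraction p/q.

649/60

√117 = [10; 1, 4, 2, 4, 1, 20, …] (period length 6).
Convergents:
  p_0/q_0 = 10/1
  p_1/q_1 = 11/1
  p_2/q_2 = 54/5
  p_3/q_3 = 119/11
  p_4/q_4 = 530/49
  p_5/q_5 = 649/60
  p_6/q_6 = 13510/1249
q_5 = 60 ≤ 65 < 1249 = q_6, so the answer is 649/60.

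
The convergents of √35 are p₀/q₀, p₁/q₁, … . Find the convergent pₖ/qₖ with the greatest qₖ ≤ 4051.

10081/1704

√35 = [5; 1, 10, …] (period length 2).
Convergents:
  p_0/q_0 = 5/1
  p_1/q_1 = 6/1
  p_2/q_2 = 65/11
  p_3/q_3 = 71/12
  p_4/q_4 = 775/131
  p_5/q_5 = 846/143
  p_6/q_6 = 9235/1561
  p_7/q_7 = 10081/1704
  p_8/q_8 = 110045/18601
q_7 = 1704 ≤ 4051 < 18601 = q_8, so the answer is 10081/1704.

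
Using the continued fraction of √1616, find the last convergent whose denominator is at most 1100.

√1616 = [40; 5, 80, …] (period length 2).
Convergents:
  p_0/q_0 = 40/1
  p_1/q_1 = 201/5
  p_2/q_2 = 16120/401
  p_3/q_3 = 80801/2010
q_2 = 401 ≤ 1100 < 2010 = q_3, so the answer is 16120/401.

16120/401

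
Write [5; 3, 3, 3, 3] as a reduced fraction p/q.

Using pₖ = aₖpₖ₋₁ + pₖ₋₂ and qₖ = aₖqₖ₋₁ + qₖ₋₂:
  k=0: a=5, p=5, q=1
  k=1: a=3, p=16, q=3
  k=2: a=3, p=53, q=10
  k=3: a=3, p=175, q=33
  k=4: a=3, p=578, q=109

578/109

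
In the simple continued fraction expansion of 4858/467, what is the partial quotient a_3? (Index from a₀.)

15

4858 = 10·467 + 188   →  a_0 = 10
467 = 2·188 + 91   →  a_1 = 2
188 = 2·91 + 6   →  a_2 = 2
91 = 15·6 + 1   →  a_3 = 15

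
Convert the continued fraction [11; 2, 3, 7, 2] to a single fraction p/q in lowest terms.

Using pₖ = aₖpₖ₋₁ + pₖ₋₂ and qₖ = aₖqₖ₋₁ + qₖ₋₂:
  k=0: a=11, p=11, q=1
  k=1: a=2, p=23, q=2
  k=2: a=3, p=80, q=7
  k=3: a=7, p=583, q=51
  k=4: a=2, p=1246, q=109

1246/109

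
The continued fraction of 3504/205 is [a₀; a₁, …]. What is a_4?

3504 = 17·205 + 19   →  a_0 = 17
205 = 10·19 + 15   →  a_1 = 10
19 = 1·15 + 4   →  a_2 = 1
15 = 3·4 + 3   →  a_3 = 3
4 = 1·3 + 1   →  a_4 = 1

1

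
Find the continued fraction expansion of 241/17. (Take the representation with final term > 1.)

[14; 5, 1, 2]

241 = 14·17 + 3
17 = 5·3 + 2
3 = 1·2 + 1
2 = 2·1 + 0  (stop)
So 241/17 = [14; 5, 1, 2].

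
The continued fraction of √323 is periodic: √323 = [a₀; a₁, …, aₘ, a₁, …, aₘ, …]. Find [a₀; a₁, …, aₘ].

a₀ = ⌊√323⌋ = 17.
With m₀=0, d₀=1 and mₖ₊₁ = dₖaₖ − mₖ, dₖ₊₁ = (n − mₖ₊₁²)/dₖ, aₖ₊₁ = ⌊(a₀+mₖ₊₁)/dₖ₊₁⌋:
  k=1: m=17, d=34, a=1
  k=2: m=17, d=1, a=34
d=1 and a=2a₀=34 at k=2, so the next step gives (m, d) = (17, 34) again — its k=1 value — and the period has length 2.

[17; 1, 34]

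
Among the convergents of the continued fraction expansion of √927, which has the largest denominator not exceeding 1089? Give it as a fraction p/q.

√927 = [30; 2, 4, 5, 3, 5, 4, 2, 60, …] (period length 8).
Convergents:
  p_0/q_0 = 30/1
  p_1/q_1 = 61/2
  p_2/q_2 = 274/9
  p_3/q_3 = 1431/47
  p_4/q_4 = 4567/150
  p_5/q_5 = 24266/797
  p_6/q_6 = 101631/3338
q_5 = 797 ≤ 1089 < 3338 = q_6, so the answer is 24266/797.

24266/797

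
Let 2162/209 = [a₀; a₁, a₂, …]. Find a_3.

9

2162 = 10·209 + 72   →  a_0 = 10
209 = 2·72 + 65   →  a_1 = 2
72 = 1·65 + 7   →  a_2 = 1
65 = 9·7 + 2   →  a_3 = 9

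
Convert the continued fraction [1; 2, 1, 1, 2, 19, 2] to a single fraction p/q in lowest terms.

Fold from the inside: start with 2/1.
  19 + 1/2 = 39/2
  2 + 2/39 = 80/39
  1 + 39/80 = 119/80
  1 + 80/119 = 199/119
  2 + 119/199 = 517/199
  1 + 199/517 = 716/517

716/517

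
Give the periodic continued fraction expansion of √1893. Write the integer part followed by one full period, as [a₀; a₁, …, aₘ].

[43; 1, 1, 28, 1, 1, 86]

a₀ = ⌊√1893⌋ = 43.
With m₀=0, d₀=1 and mₖ₊₁ = dₖaₖ − mₖ, dₖ₊₁ = (n − mₖ₊₁²)/dₖ, aₖ₊₁ = ⌊(a₀+mₖ₊₁)/dₖ₊₁⌋:
  k=1: m=43, d=44, a=1
  k=2: m=1, d=43, a=1
  k=3: m=42, d=3, a=28
  k=4: m=42, d=43, a=1
  k=5: m=1, d=44, a=1
  k=6: m=43, d=1, a=86
d=1 and a=2a₀=86 at k=6, so the next step gives (m, d) = (43, 44) again — its k=1 value — and the period has length 6.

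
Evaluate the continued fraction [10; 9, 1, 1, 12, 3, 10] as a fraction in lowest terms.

76475/7568

Fold from the inside: start with 10/1.
  3 + 1/10 = 31/10
  12 + 10/31 = 382/31
  1 + 31/382 = 413/382
  1 + 382/413 = 795/413
  9 + 413/795 = 7568/795
  10 + 795/7568 = 76475/7568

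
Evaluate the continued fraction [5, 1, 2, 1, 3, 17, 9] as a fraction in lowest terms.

13451/2346

Using pₖ = aₖpₖ₋₁ + pₖ₋₂ and qₖ = aₖqₖ₋₁ + qₖ₋₂:
  k=0: a=5, p=5, q=1
  k=1: a=1, p=6, q=1
  k=2: a=2, p=17, q=3
  k=3: a=1, p=23, q=4
  k=4: a=3, p=86, q=15
  k=5: a=17, p=1485, q=259
  k=6: a=9, p=13451, q=2346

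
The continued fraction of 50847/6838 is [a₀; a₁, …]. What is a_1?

2

50847 = 7·6838 + 2981   →  a_0 = 7
6838 = 2·2981 + 876   →  a_1 = 2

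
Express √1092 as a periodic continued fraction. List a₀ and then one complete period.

[33; 22, 66]

a₀ = ⌊√1092⌋ = 33.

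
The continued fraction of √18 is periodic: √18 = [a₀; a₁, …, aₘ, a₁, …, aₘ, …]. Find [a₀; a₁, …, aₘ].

[4; 4, 8]

a₀ = ⌊√18⌋ = 4.
With m₀=0, d₀=1 and mₖ₊₁ = dₖaₖ − mₖ, dₖ₊₁ = (n − mₖ₊₁²)/dₖ, aₖ₊₁ = ⌊(a₀+mₖ₊₁)/dₖ₊₁⌋:
  k=1: m=4, d=2, a=4
  k=2: m=4, d=1, a=8
d=1 and a=2a₀=8 at k=2, so the next step gives (m, d) = (4, 2) again — its k=1 value — and the period has length 2.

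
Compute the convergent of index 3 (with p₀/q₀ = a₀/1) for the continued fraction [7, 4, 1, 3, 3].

Using pₖ = aₖpₖ₋₁ + pₖ₋₂, qₖ = aₖqₖ₋₁ + qₖ₋₂ (with p₋₁=1, p₋₂=0, q₋₁=0, q₋₂=1):
  k=0: a=7, p=7, q=1
  k=1: a=4, p=29, q=4
  k=2: a=1, p=36, q=5
  k=3: a=3, p=137, q=19

137/19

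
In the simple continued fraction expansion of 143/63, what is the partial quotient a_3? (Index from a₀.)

2

143 = 2·63 + 17   →  a_0 = 2
63 = 3·17 + 12   →  a_1 = 3
17 = 1·12 + 5   →  a_2 = 1
12 = 2·5 + 2   →  a_3 = 2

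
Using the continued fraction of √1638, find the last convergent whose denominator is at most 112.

√1638 = [40; 2, 8, 2, 80, …] (period length 4).
Convergents:
  p_0/q_0 = 40/1
  p_1/q_1 = 81/2
  p_2/q_2 = 688/17
  p_3/q_3 = 1457/36
  p_4/q_4 = 117248/2897
q_3 = 36 ≤ 112 < 2897 = q_4, so the answer is 1457/36.

1457/36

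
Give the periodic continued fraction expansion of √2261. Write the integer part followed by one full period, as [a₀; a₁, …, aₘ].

a₀ = ⌊√2261⌋ = 47.
With m₀=0, d₀=1 and mₖ₊₁ = dₖaₖ − mₖ, dₖ₊₁ = (n − mₖ₊₁²)/dₖ, aₖ₊₁ = ⌊(a₀+mₖ₊₁)/dₖ₊₁⌋:
  k=1: m=47, d=52, a=1
  k=2: m=5, d=43, a=1
  k=3: m=38, d=19, a=4
  k=4: m=38, d=43, a=1
  k=5: m=5, d=52, a=1
  k=6: m=47, d=1, a=94
d=1 and a=2a₀=94 at k=6, so the next step gives (m, d) = (47, 52) again — its k=1 value — and the period has length 6.

[47; 1, 1, 4, 1, 1, 94]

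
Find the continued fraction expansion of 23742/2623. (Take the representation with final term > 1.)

23742 = 9·2623 + 135
2623 = 19·135 + 58
135 = 2·58 + 19
58 = 3·19 + 1
19 = 19·1 + 0  (stop)
So 23742/2623 = [9; 19, 2, 3, 19].

[9; 19, 2, 3, 19]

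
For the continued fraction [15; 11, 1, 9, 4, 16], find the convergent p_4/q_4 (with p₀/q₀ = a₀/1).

Using pₖ = aₖpₖ₋₁ + pₖ₋₂, qₖ = aₖqₖ₋₁ + qₖ₋₂ (with p₋₁=1, p₋₂=0, q₋₁=0, q₋₂=1):
  k=0: a=15, p=15, q=1
  k=1: a=11, p=166, q=11
  k=2: a=1, p=181, q=12
  k=3: a=9, p=1795, q=119
  k=4: a=4, p=7361, q=488

7361/488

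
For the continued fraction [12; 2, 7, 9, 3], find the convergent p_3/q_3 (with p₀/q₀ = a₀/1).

Using pₖ = aₖpₖ₋₁ + pₖ₋₂, qₖ = aₖqₖ₋₁ + qₖ₋₂ (with p₋₁=1, p₋₂=0, q₋₁=0, q₋₂=1):
  k=0: a=12, p=12, q=1
  k=1: a=2, p=25, q=2
  k=2: a=7, p=187, q=15
  k=3: a=9, p=1708, q=137

1708/137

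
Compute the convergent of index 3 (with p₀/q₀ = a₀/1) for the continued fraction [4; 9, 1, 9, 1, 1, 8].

Using pₖ = aₖpₖ₋₁ + pₖ₋₂, qₖ = aₖqₖ₋₁ + qₖ₋₂ (with p₋₁=1, p₋₂=0, q₋₁=0, q₋₂=1):
  k=0: a=4, p=4, q=1
  k=1: a=9, p=37, q=9
  k=2: a=1, p=41, q=10
  k=3: a=9, p=406, q=99

406/99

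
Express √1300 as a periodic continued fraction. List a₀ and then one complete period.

[36; 18, 72]

a₀ = ⌊√1300⌋ = 36.
With m₀=0, d₀=1 and mₖ₊₁ = dₖaₖ − mₖ, dₖ₊₁ = (n − mₖ₊₁²)/dₖ, aₖ₊₁ = ⌊(a₀+mₖ₊₁)/dₖ₊₁⌋:
  k=1: m=36, d=4, a=18
  k=2: m=36, d=1, a=72
d=1 and a=2a₀=72 at k=2, so the next step gives (m, d) = (36, 4) again — its k=1 value — and the period has length 2.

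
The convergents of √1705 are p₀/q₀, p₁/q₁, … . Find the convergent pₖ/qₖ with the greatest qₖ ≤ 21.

√1705 = [41; 3, 2, 3, 82, …] (period length 4).
Convergents:
  p_0/q_0 = 41/1
  p_1/q_1 = 124/3
  p_2/q_2 = 289/7
  p_3/q_3 = 991/24
q_2 = 7 ≤ 21 < 24 = q_3, so the answer is 289/7.

289/7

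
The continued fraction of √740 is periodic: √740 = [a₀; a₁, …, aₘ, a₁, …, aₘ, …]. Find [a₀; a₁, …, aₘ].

a₀ = ⌊√740⌋ = 27.

[27; 4, 1, 12, 1, 4, 54]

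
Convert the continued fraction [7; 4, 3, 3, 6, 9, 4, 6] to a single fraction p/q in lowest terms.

460535/63676

Fold from the inside: start with 6/1.
  4 + 1/6 = 25/6
  9 + 6/25 = 231/25
  6 + 25/231 = 1411/231
  3 + 231/1411 = 4464/1411
  3 + 1411/4464 = 14803/4464
  4 + 4464/14803 = 63676/14803
  7 + 14803/63676 = 460535/63676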